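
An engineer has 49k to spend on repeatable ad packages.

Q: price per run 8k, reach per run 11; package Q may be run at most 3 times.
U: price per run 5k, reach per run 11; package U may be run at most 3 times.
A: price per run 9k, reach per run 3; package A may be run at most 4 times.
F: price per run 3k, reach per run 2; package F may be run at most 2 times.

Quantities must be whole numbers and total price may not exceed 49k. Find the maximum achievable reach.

70

3×Q, 3×U, and 2×F: price 45 ≤ 49, reach 3·11 + 3·11 + 2·2 = 70.
3×Q, 3×U, and 1×A: price 48 ≤ 49, reach 3·11 + 3·11 + 1·3 = 69.
Best is 70.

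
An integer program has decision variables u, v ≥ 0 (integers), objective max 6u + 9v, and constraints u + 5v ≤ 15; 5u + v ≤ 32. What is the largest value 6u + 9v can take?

Relaxing integrality, the LP optimum is 52.38 at (u,v) = (6.04, 1.79), which is not an integer point.
(u,v)=(5,2): 1·5+5·2=15≤15, 5·5+1·2=27≤32, objective 48.
(u,v)=(6,1): 1·6+5·1=11≤15, 5·6+1·1=31≤32, objective 45.
(u,v)=(4,2): 1·4+5·2=14≤15, 5·4+1·2=22≤32, objective 42.
(u,v)=(5,1): 1·5+5·1=10≤15, 5·5+1·1=26≤32, objective 39.
No feasible integer point exceeds 48.

48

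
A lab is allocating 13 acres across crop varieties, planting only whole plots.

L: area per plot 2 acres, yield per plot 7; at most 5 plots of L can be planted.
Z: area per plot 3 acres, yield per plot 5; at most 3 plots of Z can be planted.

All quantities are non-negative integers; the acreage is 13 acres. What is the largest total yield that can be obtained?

L has the best ratio (7/2); taking only L gives at most 5×7 = 35 (stopped by the supply cap of 5).
Mixing does better — 5×L and 1×Z: area 13 ≤ 13, yield 5·7 + 1·5 = 40.

40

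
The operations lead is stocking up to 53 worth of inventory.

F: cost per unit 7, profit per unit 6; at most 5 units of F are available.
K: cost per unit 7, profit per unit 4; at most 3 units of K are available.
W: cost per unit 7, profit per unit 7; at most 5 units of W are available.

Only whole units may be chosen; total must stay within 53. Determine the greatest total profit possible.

This is a bounded integer knapsack.
W has the best ratio (7/7); taking only W gives at most 5×7 = 35 (stopped by the supply cap of 5).
Mixing does better — 2×F and 5×W: cost 49 ≤ 53, profit 2·6 + 5·7 = 47.

47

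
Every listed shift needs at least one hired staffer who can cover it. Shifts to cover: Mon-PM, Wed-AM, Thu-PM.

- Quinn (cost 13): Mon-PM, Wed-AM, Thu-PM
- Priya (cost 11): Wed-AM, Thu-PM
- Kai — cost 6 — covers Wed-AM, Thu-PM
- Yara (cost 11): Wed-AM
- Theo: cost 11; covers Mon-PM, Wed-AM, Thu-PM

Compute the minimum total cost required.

The greedy cost-per-new-shift heuristic would pick Kai and Theo for 17, but a cheaper cover exists.
Theo alone covers Mon-PM, Wed-AM, Thu-PM — every shift.
Total cost: 11.
No cover costs less than 11.

11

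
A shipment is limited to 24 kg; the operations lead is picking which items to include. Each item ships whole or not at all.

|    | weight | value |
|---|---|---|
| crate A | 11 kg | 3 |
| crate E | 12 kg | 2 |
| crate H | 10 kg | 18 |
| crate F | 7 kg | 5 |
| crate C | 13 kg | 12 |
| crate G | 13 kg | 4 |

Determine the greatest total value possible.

This is a 0-1 knapsack instance.
Allowing fractional choices, the relaxed optimum would be about 30.7, but items are indivisible.
crate H + crate F: weight 10 + 7 = 17 ≤ 24, value 18 + 5 = 23.
crate H + crate C: weight 10 + 13 = 23 ≤ 24, value 18 + 12 = 30.
Best is crate H and crate C with total value 30.

30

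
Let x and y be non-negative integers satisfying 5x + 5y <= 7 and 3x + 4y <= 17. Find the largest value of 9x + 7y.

9

(x,y)=(1,0): 5·1+5·0=5≤7, 3·1+4·0=3≤17, objective 9.
(x,y)=(0,1): 5·0+5·1=5≤7, 3·0+4·1=4≤17, objective 7.
(x,y)=(0,0): 5·0+5·0=0≤7, 3·0+4·0=0≤17, objective 0.
The best lattice point is (1,0), giving 9.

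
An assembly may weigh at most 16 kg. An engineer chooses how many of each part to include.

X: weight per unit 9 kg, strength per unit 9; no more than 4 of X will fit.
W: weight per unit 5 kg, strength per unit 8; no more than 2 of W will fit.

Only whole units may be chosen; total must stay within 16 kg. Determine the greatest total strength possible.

Take 1×X and 1×W: weight 14 ≤ 16, strength 1·9 + 1·8 = 17.
No other integer combination yields more.

17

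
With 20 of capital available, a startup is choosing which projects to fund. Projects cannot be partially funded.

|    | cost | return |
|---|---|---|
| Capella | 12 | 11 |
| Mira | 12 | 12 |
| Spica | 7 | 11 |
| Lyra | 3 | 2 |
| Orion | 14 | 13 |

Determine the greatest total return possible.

23

This is a 0-1 knapsack instance.
Take Mira and Spica: cost 12 + 7 = 19 ≤ 20, return 12 + 11 = 23.
No other feasible combination does better.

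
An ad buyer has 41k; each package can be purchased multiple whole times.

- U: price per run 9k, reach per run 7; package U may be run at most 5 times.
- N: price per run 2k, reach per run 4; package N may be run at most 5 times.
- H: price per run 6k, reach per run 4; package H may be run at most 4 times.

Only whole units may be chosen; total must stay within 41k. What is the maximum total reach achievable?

3×U, 4×N, and 1×H: price 41 ≤ 41, reach 3·7 + 4·4 + 1·4 = 41.
2×U, 5×N, and 2×H: price 40 ≤ 41, reach 2·7 + 5·4 + 2·4 = 42.
Best is 42.

42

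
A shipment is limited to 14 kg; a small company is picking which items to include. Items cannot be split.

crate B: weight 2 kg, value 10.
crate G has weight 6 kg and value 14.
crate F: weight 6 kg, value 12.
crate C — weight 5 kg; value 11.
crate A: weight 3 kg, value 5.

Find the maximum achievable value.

36

Allowing fractional choices, the relaxed optimum would be about 37.0, but items are indivisible.
crate B + crate G + crate C: weight 2 + 6 + 5 = 13 ≤ 14, value 10 + 14 + 11 = 35.
crate B + crate G + crate F: weight 2 + 6 + 6 = 14 ≤ 14, value 10 + 14 + 12 = 36.
Best is crate B, crate G, and crate F with total value 36.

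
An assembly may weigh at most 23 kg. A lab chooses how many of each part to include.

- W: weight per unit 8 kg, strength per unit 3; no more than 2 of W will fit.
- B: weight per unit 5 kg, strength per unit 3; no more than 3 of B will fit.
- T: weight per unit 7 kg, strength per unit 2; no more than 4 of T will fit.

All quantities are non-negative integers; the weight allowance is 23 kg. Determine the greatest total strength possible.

This is a bounded integer knapsack.
B has the best ratio (3/5); taking only B gives at most 3×3 = 9 (stopped by the supply cap of 3).
Mixing does better — 1×W and 3×B: weight 23 ≤ 23, strength 1·3 + 3·3 = 12.

12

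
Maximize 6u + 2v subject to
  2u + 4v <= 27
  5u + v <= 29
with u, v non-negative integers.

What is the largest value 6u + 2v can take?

38

The continuous relaxation peaks at (4.94, 4.28) with value 38.22; rounding to a feasible lattice point costs some objective.
(u,v)=(5,4): 2·5+4·4=26≤27, 5·5+1·4=29≤29, objective 38.
(u,v)=(5,3): 2·5+4·3=22≤27, 5·5+1·3=28≤29, objective 36.
(u,v)=(4,4): 2·4+4·4=24≤27, 5·4+1·4=24≤29, objective 32.
Maximum is 38 at (u,v)=(5,4).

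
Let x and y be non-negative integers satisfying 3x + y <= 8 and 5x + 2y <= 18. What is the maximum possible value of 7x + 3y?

24

(x,y)=(0,8): 3·0+1·8=8≤8, 5·0+2·8=16≤18, objective 24.
(x,y)=(0,7): 3·0+1·7=7≤8, 5·0+2·7=14≤18, objective 21.
Maximum is 24 at (x,y)=(0,8).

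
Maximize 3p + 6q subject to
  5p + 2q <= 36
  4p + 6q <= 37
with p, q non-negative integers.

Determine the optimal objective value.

(p,q)=(0,6) is feasible, giving 36.
(p,q)=(1,5) is feasible, giving 33.
No feasible integer point exceeds 36.

36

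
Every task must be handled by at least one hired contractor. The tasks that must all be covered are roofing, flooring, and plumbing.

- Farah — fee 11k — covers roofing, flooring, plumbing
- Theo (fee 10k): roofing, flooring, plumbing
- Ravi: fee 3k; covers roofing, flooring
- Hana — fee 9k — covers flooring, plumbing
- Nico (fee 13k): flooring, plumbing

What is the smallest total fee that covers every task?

10

The greedy cost-per-new-task heuristic would pick Ravi and Hana for 12, but a cheaper cover exists.
Theo alone covers roofing, flooring, plumbing — every task.
Total fee: 10.
No cover costs less than 10.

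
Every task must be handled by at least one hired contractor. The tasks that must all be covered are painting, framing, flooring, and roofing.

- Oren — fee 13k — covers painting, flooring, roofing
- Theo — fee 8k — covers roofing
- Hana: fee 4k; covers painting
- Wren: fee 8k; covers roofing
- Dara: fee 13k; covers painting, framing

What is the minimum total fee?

This is a weighted set-cover instance.
The greedy cost-per-new-task heuristic would pick Hana, Oren, and Dara for 30, but a cheaper cover exists.
Choose Oren and Dara: together they cover painting, framing, flooring, roofing — every task.
Total fee: 13 + 13 = 26.
No cover costs less than 26.

26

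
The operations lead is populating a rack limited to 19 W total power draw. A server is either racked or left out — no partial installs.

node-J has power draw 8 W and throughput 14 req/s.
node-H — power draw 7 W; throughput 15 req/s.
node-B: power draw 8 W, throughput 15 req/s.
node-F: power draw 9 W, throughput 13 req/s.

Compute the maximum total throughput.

30

This is an integer program with binary decision variables.
Allowing fractional choices, the relaxed optimum would be about 37.0, but servers are indivisible.
node-H + node-B: power draw 7 + 8 = 15 ≤ 19, throughput 15 + 15 = 30.
node-J + node-B: power draw 8 + 8 = 16 ≤ 19, throughput 14 + 15 = 29.
node-J + node-H: power draw 8 + 7 = 15 ≤ 19, throughput 14 + 15 = 29.
Best is node-H and node-B with total throughput 30.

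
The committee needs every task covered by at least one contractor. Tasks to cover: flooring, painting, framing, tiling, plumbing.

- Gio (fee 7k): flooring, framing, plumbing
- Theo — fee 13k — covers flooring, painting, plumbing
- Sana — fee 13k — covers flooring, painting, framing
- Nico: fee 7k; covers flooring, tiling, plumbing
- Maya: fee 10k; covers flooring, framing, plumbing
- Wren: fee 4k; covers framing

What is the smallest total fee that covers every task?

The greedy cost-per-new-task heuristic would pick Gio, Nico, and Theo for 27, but a cheaper cover exists.
Choose Sana and Nico: together they cover flooring, painting, framing, tiling, plumbing — every task.
Total fee: 13 + 7 = 20.
No cover costs less than 20.

20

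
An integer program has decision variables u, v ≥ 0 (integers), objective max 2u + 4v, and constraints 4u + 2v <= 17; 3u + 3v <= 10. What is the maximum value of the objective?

Relaxing integrality, the LP optimum is 13.33 at (u,v) = (0, 3.33), which is not an integer point.
(u,v)=(0,3): 4·0+2·3=6≤17, 3·0+3·3=9≤10, objective 12.
(u,v)=(1,2): 4·1+2·2=8≤17, 3·1+3·2=9≤10, objective 10.
(u,v)=(0,2): 4·0+2·2=4≤17, 3·0+3·2=6≤10, objective 8.
No feasible integer point exceeds 12.

12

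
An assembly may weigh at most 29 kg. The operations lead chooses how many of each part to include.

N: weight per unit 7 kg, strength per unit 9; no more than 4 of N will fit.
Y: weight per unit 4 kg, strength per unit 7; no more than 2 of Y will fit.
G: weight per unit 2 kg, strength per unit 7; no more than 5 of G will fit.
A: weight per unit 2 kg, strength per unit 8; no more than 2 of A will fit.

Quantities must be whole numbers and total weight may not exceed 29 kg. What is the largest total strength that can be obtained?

A has the best ratio (8/2); taking only A gives at most 2×8 = 16 (stopped by the supply cap of 2).
Mixing does better — 1×N, 2×Y, 5×G, and 2×A: weight 29 ≤ 29, strength 1·9 + 2·7 + 5·7 + 2·8 = 74.

74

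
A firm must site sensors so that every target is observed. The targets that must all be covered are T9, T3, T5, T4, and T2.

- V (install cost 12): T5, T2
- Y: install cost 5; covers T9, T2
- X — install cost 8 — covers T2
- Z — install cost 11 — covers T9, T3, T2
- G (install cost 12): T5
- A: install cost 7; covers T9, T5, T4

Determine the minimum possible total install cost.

18

The greedy cost-per-new-target heuristic would pick A, Y, and Z for 23, but a cheaper cover exists.
Choose Z and A: together they cover T9, T3, T5, T4, T2 — every target.
Total install cost: 11 + 7 = 18.
No cover costs less than 18.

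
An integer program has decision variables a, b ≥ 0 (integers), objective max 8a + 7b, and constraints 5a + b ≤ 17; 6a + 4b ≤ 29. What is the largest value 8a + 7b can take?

49

(a,b)=(0,7) is feasible, giving 49.
(a,b)=(0,6) is feasible, giving 42.
The best lattice point is (0,7), giving 49.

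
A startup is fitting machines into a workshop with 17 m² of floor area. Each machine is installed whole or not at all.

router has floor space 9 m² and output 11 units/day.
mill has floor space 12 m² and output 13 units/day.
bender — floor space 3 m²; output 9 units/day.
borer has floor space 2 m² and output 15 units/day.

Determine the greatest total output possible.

37

This is an integer program with binary decision variables.
mill + borer: floor space 12 + 2 = 14 ≤ 17, output 13 + 15 = 28.
mill + bender + borer: floor space 12 + 3 + 2 = 17 ≤ 17, output 13 + 9 + 15 = 37.
router + bender + borer: floor space 9 + 3 + 2 = 14 ≤ 17, output 11 + 9 + 15 = 35.
Best is mill, bender, and borer with total output 37.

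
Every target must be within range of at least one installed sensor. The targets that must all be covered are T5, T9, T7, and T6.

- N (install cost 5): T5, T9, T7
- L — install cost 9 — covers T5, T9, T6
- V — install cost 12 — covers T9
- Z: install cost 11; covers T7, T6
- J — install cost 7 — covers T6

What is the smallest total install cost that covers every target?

12

Choose N and J: together they cover T5, T9, T7, T6 — every target.
Total install cost: 5 + 7 = 12.
No cover costs less than 12.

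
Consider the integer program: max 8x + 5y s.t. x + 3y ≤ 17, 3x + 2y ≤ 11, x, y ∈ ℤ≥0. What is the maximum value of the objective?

The continuous relaxation peaks at (3.67, 0) with value 29.33; rounding to a feasible lattice point costs some objective.
(x,y)=(3,1): 1·3+3·1=6≤17, 3·3+2·1=11≤11, objective 29.
(x,y)=(2,2): 1·2+3·2=8≤17, 3·2+2·2=10≤11, objective 26.
No feasible integer point exceeds 29.

29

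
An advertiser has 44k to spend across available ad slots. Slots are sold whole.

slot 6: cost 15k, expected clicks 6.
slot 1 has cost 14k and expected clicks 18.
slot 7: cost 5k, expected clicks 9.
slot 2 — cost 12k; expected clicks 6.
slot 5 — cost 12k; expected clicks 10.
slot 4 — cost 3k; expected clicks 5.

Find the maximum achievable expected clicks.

43

slot 1 + slot 7 + slot 2 + slot 5: cost 14 + 5 + 12 + 12 = 43 ≤ 44, expected clicks 18 + 9 + 6 + 10 = 43.
slot 1 + slot 2 + slot 5 + slot 4: cost 14 + 12 + 12 + 3 = 41 ≤ 44, expected clicks 18 + 6 + 10 + 5 = 39.
slot 1 + slot 7 + slot 5 + slot 4: cost 14 + 5 + 12 + 3 = 34 ≤ 44, expected clicks 18 + 9 + 10 + 5 = 42.
Best is slot 1, slot 7, slot 2, and slot 5 with total expected clicks 43.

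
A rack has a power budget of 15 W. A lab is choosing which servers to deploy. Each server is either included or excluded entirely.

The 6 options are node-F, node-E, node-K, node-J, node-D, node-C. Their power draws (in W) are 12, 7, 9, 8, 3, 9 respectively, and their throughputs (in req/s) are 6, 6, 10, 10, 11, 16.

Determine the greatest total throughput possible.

Take node-D and node-C: power draw 3 + 9 = 12 ≤ 15, throughput 11 + 16 = 27.
No other feasible combination does better.

27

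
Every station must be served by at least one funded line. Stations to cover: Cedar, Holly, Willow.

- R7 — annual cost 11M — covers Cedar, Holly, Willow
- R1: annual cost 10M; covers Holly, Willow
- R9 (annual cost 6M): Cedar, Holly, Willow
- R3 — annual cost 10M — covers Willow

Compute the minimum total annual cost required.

6

This is a weighted set-cover instance.
R9 alone covers Cedar, Holly, Willow — every station.
Total annual cost: 6.
No cover costs less than 6.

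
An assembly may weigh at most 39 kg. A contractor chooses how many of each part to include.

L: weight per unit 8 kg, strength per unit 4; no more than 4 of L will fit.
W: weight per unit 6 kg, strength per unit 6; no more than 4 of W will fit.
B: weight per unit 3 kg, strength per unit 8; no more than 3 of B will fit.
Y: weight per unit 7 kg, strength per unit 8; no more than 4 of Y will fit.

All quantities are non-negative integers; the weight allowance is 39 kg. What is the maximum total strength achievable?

56

1×W, 3×B, and 3×Y: weight 36 ≤ 39, strength 1·6 + 3·8 + 3·8 = 54.
3×B and 4×Y: weight 37 ≤ 39, strength 3·8 + 4·8 = 56.
Best is 56.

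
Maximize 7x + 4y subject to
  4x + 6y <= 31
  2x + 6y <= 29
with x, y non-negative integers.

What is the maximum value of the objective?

49

The continuous relaxation peaks at (7.75, 0) with value 54.25; rounding to a feasible lattice point costs some objective.
(x,y)=(7,0): 4·7+6·0=28≤31, 2·7+6·0=14≤29, objective 49.
(x,y)=(6,1): 4·6+6·1=30≤31, 2·6+6·1=18≤29, objective 46.
(x,y)=(6,0): 4·6+6·0=24≤31, 2·6+6·0=12≤29, objective 42.
No feasible integer point exceeds 49.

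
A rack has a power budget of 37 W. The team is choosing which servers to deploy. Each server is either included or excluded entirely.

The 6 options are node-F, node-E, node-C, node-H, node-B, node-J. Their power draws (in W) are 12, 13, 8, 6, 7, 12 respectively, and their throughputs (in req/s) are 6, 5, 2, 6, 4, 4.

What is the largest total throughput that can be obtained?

20

Allowing fractional choices, the relaxed optimum would be about 20.6, but servers are indivisible.
node-F + node-E + node-H: power draw 12 + 13 + 6 = 31 ≤ 37, throughput 6 + 5 + 6 = 17.
node-F + node-H + node-B + node-J: power draw 12 + 6 + 7 + 12 = 37 ≤ 37, throughput 6 + 6 + 4 + 4 = 20.
node-F + node-C + node-H + node-B: power draw 12 + 8 + 6 + 7 = 33 ≤ 37, throughput 6 + 2 + 6 + 4 = 18.
Best is node-F, node-H, node-B, and node-J with total throughput 20.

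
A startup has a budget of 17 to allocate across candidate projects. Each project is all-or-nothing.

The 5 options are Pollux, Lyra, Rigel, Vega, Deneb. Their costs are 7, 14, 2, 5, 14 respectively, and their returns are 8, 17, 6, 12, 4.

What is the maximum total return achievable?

Take Pollux, Rigel, and Vega: cost 7 + 2 + 5 = 14 ≤ 17, return 8 + 6 + 12 = 26.
No other feasible combination does better.

26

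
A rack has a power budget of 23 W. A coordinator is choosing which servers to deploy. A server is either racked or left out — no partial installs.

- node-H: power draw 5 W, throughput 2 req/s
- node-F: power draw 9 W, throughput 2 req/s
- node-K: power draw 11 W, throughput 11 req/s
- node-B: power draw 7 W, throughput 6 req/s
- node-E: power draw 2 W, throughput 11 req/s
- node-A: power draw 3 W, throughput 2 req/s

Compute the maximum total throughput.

This is a 0-1 knapsack instance.
Take node-K, node-B, node-E, and node-A: power draw 11 + 7 + 2 + 3 = 23 ≤ 23, throughput 11 + 6 + 11 + 2 = 30.
No other feasible combination does better.

30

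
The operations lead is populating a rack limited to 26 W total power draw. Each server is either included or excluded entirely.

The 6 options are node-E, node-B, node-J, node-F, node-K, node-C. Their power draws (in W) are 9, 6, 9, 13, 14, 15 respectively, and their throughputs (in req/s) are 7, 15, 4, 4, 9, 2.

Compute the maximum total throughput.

Allowing fractional choices, the relaxed optimum would be about 29.1, but servers are indivisible.
node-B + node-K: power draw 6 + 14 = 20 ≤ 26, throughput 15 + 9 = 24.
node-E + node-B + node-J: power draw 9 + 6 + 9 = 24 ≤ 26, throughput 7 + 15 + 4 = 26.
Best is node-E, node-B, and node-J with total throughput 26.

26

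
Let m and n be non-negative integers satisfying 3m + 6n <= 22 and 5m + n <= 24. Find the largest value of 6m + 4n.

28

The continuous relaxation peaks at (4.52, 1.41) with value 32.74; rounding to a feasible lattice point costs some objective.
(m,n)=(4,1): 3·4+6·1=18≤22, 5·4+1·1=21≤24, objective 28.
(m,n)=(3,2): 3·3+6·2=21≤22, 5·3+1·2=17≤24, objective 26.
(m,n)=(4,0): 3·4+6·0=12≤22, 5·4+1·0=20≤24, objective 24.
Maximum is 28 at (m,n)=(4,1).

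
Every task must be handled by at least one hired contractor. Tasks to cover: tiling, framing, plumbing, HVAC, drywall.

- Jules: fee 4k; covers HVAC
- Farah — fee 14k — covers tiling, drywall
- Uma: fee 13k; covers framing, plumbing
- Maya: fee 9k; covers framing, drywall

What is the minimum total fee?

31

The greedy cost-per-new-task heuristic would pick Jules, Maya, Uma, and Farah for 40, but a cheaper cover exists.
Choose Jules, Farah, and Uma: together they cover tiling, framing, plumbing, HVAC, drywall — every task.
Total fee: 4 + 14 + 13 = 31.
No cover costs less than 31.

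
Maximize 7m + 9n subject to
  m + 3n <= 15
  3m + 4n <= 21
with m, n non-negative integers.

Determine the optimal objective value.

(m,n)=(7,0): 1·7+3·0=7≤15, 3·7+4·0=21≤21, objective 49.
(m,n)=(6,0): 1·6+3·0=6≤15, 3·6+4·0=18≤21, objective 42.
Maximum is 49 at (m,n)=(7,0).

49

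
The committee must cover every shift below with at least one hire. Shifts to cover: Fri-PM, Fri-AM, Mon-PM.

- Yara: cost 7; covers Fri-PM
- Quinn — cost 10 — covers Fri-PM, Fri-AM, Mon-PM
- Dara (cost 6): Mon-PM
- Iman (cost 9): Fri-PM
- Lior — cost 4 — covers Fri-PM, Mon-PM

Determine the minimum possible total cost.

The greedy cost-per-new-shift heuristic would pick Lior and Quinn for 14, but a cheaper cover exists.
Quinn alone covers Fri-PM, Fri-AM, Mon-PM — every shift.
Total cost: 10.
No cover costs less than 10.

10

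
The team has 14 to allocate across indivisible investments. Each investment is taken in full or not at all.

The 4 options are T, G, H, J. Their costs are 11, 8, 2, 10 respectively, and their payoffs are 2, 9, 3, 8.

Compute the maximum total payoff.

Allowing fractional choices, the relaxed optimum would be about 15.2, but investments are indivisible.
G + H: cost 8 + 2 = 10 ≤ 14, payoff 9 + 3 = 12.
H + J: cost 2 + 10 = 12 ≤ 14, payoff 3 + 8 = 11.
Best is G and H with total payoff 12.

12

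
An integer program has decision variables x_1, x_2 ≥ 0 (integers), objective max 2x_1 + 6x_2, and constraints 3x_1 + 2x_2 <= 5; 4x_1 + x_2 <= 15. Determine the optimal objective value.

Relaxing integrality, the LP optimum is 15.00 at (x_1,x_2) = (0, 2.5), which is not an integer point.
(x_1,x_2)=(0,2): 3·0+2·2=4≤5, 4·0+1·2=2≤15, objective 12.
(x_1,x_2)=(1,1): 3·1+2·1=5≤5, 4·1+1·1=5≤15, objective 8.
(x_1,x_2)=(0,1): 3·0+2·1=2≤5, 4·0+1·1=1≤15, objective 6.
Maximum is 12 at (x_1,x_2)=(0,2).

12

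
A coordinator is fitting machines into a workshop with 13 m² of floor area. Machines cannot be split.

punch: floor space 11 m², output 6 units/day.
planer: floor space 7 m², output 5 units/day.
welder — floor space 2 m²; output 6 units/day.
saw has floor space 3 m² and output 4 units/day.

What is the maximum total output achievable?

15

Allowing fractional choices, the relaxed optimum would be about 15.5, but machines are indivisible.
planer + welder + saw: floor space 7 + 2 + 3 = 12 ≤ 13, output 5 + 6 + 4 = 15.
punch + welder: floor space 11 + 2 = 13 ≤ 13, output 6 + 6 = 12.
planer + welder: floor space 7 + 2 = 9 ≤ 13, output 5 + 6 = 11.
Best is planer, welder, and saw with total output 15.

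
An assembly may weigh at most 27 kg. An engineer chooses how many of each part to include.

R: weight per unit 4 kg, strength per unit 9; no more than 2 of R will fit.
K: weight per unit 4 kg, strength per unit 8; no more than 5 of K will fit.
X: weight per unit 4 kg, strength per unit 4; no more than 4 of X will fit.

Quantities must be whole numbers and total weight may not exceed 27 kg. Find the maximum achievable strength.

50

2×R and 4×K: weight 24 ≤ 27, strength 2·9 + 4·8 = 50.
1×R and 5×K: weight 24 ≤ 27, strength 1·9 + 5·8 = 49.
Best is 50.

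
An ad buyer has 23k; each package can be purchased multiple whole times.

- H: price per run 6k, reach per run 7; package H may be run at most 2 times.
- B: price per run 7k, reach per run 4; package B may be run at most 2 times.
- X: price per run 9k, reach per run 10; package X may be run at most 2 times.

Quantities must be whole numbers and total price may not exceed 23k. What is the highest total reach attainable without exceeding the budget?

This is a bounded integer knapsack.
H has the best ratio (7/6); taking only H gives at most 2×7 = 14 (stopped by the supply cap of 2).
Mixing does better — 2×H and 1×X: price 21 ≤ 23, reach 2·7 + 1·10 = 24.

24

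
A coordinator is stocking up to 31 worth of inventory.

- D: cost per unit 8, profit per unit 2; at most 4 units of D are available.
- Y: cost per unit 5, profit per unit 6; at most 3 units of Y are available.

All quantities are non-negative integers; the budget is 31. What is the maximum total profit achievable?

22

Y has the best ratio (6/5); taking only Y gives at most 3×6 = 18 (stopped by the supply cap of 3).
Mixing does better — 2×D and 3×Y: cost 31 ≤ 31, profit 2·2 + 3·6 = 22.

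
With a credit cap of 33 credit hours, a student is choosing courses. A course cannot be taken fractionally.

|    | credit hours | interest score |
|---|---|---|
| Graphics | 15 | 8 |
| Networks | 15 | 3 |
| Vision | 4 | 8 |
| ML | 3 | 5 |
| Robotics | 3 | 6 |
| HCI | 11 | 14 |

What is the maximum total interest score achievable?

36

Graphics + Vision + ML + HCI: credit hours 15 + 4 + 3 + 11 = 33 ≤ 33, interest score 8 + 8 + 5 + 14 = 35.
Vision + ML + Robotics + HCI: credit hours 4 + 3 + 3 + 11 = 21 ≤ 33, interest score 8 + 5 + 6 + 14 = 33.
Graphics + Vision + Robotics + HCI: credit hours 15 + 4 + 3 + 11 = 33 ≤ 33, interest score 8 + 8 + 6 + 14 = 36.
Best is Graphics, Vision, Robotics, and HCI with total interest score 36.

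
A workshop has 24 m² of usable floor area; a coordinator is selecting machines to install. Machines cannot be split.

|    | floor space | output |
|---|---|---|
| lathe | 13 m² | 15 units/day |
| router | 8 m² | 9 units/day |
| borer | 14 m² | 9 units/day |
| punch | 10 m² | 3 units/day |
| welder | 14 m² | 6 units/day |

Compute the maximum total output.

Allowing fractional choices, the relaxed optimum would be about 25.9, but machines are indivisible.
router + borer: floor space 8 + 14 = 22 ≤ 24, output 9 + 9 = 18.
lathe + router: floor space 13 + 8 = 21 ≤ 24, output 15 + 9 = 24.
Best is lathe and router with total output 24.

24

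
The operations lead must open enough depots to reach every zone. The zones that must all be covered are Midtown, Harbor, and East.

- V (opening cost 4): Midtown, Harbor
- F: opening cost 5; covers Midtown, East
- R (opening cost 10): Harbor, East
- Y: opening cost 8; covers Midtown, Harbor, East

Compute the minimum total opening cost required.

8

Y alone covers Midtown, Harbor, East — every zone.
Total opening cost: 8.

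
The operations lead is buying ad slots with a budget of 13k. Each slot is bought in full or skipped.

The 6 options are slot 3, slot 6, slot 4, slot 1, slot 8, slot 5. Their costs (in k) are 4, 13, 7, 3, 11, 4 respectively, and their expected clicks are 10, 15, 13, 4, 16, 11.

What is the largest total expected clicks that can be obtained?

25

Treat it as a binary knapsack problem.
slot 3 + slot 4: cost 4 + 7 = 11 ≤ 13, expected clicks 10 + 13 = 23.
slot 4 + slot 5: cost 7 + 4 = 11 ≤ 13, expected clicks 13 + 11 = 24.
slot 3 + slot 1 + slot 5: cost 4 + 3 + 4 = 11 ≤ 13, expected clicks 10 + 4 + 11 = 25.
Best is slot 3, slot 1, and slot 5 with total expected clicks 25.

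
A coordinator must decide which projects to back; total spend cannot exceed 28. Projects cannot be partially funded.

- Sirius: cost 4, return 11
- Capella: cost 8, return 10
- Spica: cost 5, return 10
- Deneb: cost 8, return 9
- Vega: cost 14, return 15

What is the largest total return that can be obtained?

40

Allowing fractional choices, the relaxed optimum would be about 43.2, but projects are indivisible.
Sirius + Spica + Vega: cost 4 + 5 + 14 = 23 ≤ 28, return 11 + 10 + 15 = 36.
Sirius + Capella + Spica + Deneb: cost 4 + 8 + 5 + 8 = 25 ≤ 28, return 11 + 10 + 10 + 9 = 40.
Best is Sirius, Capella, Spica, and Deneb with total return 40.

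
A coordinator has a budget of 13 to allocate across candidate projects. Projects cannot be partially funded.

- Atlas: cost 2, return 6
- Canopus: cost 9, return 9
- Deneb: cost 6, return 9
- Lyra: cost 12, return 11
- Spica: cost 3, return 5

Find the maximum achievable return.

20

Treat it as a binary knapsack problem.
Take Atlas, Deneb, and Spica: cost 2 + 6 + 3 = 11 ≤ 13, return 6 + 9 + 5 = 20.
No other feasible combination does better.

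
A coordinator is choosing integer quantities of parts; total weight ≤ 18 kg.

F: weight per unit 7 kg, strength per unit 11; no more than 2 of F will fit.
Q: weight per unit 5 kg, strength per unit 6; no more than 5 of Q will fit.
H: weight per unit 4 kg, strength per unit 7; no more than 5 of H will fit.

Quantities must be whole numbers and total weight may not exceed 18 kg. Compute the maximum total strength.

4×H: weight 16 ≤ 18, strength 4·7 = 28.
2×F and 1×H: weight 18 ≤ 18, strength 2·11 + 1·7 = 29.
Best is 29.

29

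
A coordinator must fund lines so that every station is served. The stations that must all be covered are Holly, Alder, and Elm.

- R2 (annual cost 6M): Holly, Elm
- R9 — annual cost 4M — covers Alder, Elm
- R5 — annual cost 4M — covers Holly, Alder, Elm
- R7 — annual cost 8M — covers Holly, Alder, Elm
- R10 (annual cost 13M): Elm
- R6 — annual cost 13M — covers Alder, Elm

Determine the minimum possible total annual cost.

R5 alone covers Holly, Alder, Elm — every station.
Total annual cost: 4.

4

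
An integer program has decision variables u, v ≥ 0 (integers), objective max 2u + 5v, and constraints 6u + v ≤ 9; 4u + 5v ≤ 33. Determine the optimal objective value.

30

(u,v)=(0,6) is feasible, giving 30.
(u,v)=(0,5) is feasible, giving 25.
No feasible integer point exceeds 30.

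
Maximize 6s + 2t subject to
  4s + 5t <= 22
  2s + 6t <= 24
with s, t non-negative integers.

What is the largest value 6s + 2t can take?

The continuous relaxation peaks at (5.5, 0) with value 33.00; rounding to a feasible lattice point costs some objective.
(s,t)=(5,0): 4·5+5·0=20≤22, 2·5+6·0=10≤24, objective 30.
(s,t)=(4,1): 4·4+5·1=21≤22, 2·4+6·1=14≤24, objective 26.
(s,t)=(4,0): 4·4+5·0=16≤22, 2·4+6·0=8≤24, objective 24.
The best lattice point is (5,0), giving 30.

30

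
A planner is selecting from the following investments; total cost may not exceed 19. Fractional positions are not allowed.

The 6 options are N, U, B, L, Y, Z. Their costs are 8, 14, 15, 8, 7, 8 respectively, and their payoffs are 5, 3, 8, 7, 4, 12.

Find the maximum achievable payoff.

Allowing fractional choices, the relaxed optimum would be about 20.9, but investments are indivisible.
L + Z: cost 8 + 8 = 16 ≤ 19, payoff 7 + 12 = 19.
N + Z: cost 8 + 8 = 16 ≤ 19, payoff 5 + 12 = 17.
Y + Z: cost 7 + 8 = 15 ≤ 19, payoff 4 + 12 = 16.
Best is L and Z with total payoff 19.

19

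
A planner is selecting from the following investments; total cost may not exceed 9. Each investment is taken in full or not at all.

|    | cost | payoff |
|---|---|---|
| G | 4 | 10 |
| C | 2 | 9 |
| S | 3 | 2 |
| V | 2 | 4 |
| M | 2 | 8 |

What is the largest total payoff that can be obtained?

27

C + S + V + M: cost 2 + 3 + 2 + 2 = 9 ≤ 9, payoff 9 + 2 + 4 + 8 = 23.
G + C + V: cost 4 + 2 + 2 = 8 ≤ 9, payoff 10 + 9 + 4 = 23.
G + C + M: cost 4 + 2 + 2 = 8 ≤ 9, payoff 10 + 9 + 8 = 27.
Best is G, C, and M with total payoff 27.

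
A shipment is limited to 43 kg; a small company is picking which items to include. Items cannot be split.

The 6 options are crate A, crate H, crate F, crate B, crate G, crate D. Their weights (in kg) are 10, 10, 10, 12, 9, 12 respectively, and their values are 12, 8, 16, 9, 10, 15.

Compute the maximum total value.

53

Take crate A, crate F, crate G, and crate D: weight 10 + 10 + 9 + 12 = 41 ≤ 43, value 12 + 16 + 10 + 15 = 53.
No other feasible combination does better.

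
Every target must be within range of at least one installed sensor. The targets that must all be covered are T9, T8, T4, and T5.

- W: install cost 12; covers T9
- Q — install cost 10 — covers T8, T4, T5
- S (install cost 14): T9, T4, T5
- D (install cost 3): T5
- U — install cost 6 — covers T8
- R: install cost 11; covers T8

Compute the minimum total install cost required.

This is an integer covering problem.
Choose S and U: together they cover T9, T8, T4, T5 — every target.
Total install cost: 14 + 6 = 20.

20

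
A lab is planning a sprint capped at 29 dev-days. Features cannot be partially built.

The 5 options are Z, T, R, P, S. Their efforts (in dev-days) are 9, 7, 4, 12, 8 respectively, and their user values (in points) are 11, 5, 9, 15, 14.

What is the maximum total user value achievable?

40

Treat it as a binary knapsack problem.
Take Z, P, and S: effort 9 + 12 + 8 = 29 ≤ 29, user value 11 + 15 + 14 = 40.
No other feasible combination does better.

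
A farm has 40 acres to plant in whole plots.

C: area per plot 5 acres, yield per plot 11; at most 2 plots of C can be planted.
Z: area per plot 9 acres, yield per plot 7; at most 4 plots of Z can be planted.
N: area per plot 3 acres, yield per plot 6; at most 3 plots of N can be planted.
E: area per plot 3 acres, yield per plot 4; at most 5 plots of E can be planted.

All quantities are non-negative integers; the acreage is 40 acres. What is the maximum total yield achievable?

63

C has the best ratio (11/5); taking only C gives at most 2×11 = 22 (stopped by the supply cap of 2).
Mixing does better — 2×C, 1×Z, 3×N, and 4×E: area 40 ≤ 40, yield 2·11 + 1·7 + 3·6 + 4·4 = 63.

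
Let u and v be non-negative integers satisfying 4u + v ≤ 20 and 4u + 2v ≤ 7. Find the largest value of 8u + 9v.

(u,v)=(0,3): 4·0+1·3=3≤20, 4·0+2·3=6≤7, objective 27.
(u,v)=(0,2): 4·0+1·2=2≤20, 4·0+2·2=4≤7, objective 18.
No feasible integer point exceeds 27.

27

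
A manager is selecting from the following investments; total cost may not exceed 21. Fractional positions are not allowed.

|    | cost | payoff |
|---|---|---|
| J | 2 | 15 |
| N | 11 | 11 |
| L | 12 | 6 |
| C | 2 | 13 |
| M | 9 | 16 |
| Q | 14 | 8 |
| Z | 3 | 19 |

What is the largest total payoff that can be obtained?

This is an integer program with binary decision variables.
J + N + C + Z: cost 2 + 11 + 2 + 3 = 18 ≤ 21, payoff 15 + 11 + 13 + 19 = 58.
J + C + M + Z: cost 2 + 2 + 9 + 3 = 16 ≤ 21, payoff 15 + 13 + 16 + 19 = 63.
Best is J, C, M, and Z with total payoff 63.

63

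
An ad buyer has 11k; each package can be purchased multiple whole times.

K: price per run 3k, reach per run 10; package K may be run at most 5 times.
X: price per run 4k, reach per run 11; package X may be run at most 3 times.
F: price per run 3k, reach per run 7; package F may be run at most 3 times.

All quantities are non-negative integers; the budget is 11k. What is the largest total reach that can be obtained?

1×K and 2×X: price 11 ≤ 11, reach 1·10 + 2·11 = 32.
2×K and 1×X: price 10 ≤ 11, reach 2·10 + 1·11 = 31.
Best is 32.

32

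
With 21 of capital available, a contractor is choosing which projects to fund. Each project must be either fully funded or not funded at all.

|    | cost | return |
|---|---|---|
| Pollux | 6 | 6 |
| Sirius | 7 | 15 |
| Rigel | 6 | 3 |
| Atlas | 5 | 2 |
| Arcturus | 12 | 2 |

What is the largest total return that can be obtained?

24

Allowing fractional choices, the relaxed optimum would be about 24.8, but projects are indivisible.
Pollux + Sirius: cost 6 + 7 = 13 ≤ 21, return 6 + 15 = 21.
Pollux + Sirius + Atlas: cost 6 + 7 + 5 = 18 ≤ 21, return 6 + 15 + 2 = 23.
Pollux + Sirius + Rigel: cost 6 + 7 + 6 = 19 ≤ 21, return 6 + 15 + 3 = 24.
Best is Pollux, Sirius, and Rigel with total return 24.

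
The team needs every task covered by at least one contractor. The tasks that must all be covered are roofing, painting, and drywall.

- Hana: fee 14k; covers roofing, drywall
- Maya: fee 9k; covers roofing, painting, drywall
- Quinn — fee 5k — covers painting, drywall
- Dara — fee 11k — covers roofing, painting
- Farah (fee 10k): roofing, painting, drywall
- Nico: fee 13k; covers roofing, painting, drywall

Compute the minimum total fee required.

Maya alone covers roofing, painting, drywall — every task.
Total fee: 9.

9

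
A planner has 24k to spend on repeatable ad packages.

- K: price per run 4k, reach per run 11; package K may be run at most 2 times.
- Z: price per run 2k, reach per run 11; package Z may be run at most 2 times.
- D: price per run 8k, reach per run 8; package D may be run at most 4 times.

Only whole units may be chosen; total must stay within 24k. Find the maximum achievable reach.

Z has the best ratio (11/2); taking only Z gives at most 2×11 = 22 (stopped by the supply cap of 2).
Mixing does better — 2×K, 2×Z, and 1×D: price 20 ≤ 24, reach 2·11 + 2·11 + 1·8 = 52.

52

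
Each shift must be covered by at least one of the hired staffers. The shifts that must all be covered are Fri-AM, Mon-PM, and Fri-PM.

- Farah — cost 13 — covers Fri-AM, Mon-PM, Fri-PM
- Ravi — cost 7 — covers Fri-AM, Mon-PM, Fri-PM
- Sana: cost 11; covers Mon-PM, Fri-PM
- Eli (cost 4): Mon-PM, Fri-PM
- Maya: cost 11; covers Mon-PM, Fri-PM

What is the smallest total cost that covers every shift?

The greedy cost-per-new-shift heuristic would pick Eli and Ravi for 11, but a cheaper cover exists.
Ravi alone covers Fri-AM, Mon-PM, Fri-PM — every shift.
Total cost: 7.
No cover costs less than 7.

7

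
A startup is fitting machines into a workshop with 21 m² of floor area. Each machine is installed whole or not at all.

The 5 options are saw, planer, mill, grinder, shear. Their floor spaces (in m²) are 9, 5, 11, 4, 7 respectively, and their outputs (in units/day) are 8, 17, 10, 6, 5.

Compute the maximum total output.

33

saw + planer + grinder: floor space 9 + 5 + 4 = 18 ≤ 21, output 8 + 17 + 6 = 31.
planer + mill + grinder: floor space 5 + 11 + 4 = 20 ≤ 21, output 17 + 10 + 6 = 33.
saw + planer + shear: floor space 9 + 5 + 7 = 21 ≤ 21, output 8 + 17 + 5 = 30.
Best is planer, mill, and grinder with total output 33.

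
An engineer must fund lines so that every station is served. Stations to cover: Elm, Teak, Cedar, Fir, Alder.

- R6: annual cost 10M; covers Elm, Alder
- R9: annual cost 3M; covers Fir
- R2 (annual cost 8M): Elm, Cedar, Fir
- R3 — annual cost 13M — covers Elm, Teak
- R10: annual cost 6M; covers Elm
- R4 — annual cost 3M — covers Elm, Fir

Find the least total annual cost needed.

31

The greedy cost-per-new-station heuristic would pick R4, R2, R6, and R3 for 34, but a cheaper cover exists.
Choose R6, R2, and R3: together they cover Elm, Teak, Cedar, Fir, Alder — every station.
Total annual cost: 10 + 8 + 13 = 31.
No cover costs less than 31.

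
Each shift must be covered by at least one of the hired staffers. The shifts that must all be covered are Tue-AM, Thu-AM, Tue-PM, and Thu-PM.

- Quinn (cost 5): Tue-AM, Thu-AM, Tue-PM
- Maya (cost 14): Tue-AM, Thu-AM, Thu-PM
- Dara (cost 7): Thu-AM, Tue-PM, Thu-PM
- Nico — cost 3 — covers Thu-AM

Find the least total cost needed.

Choose Quinn and Dara: together they cover Tue-AM, Thu-AM, Tue-PM, Thu-PM — every shift.
Total cost: 5 + 7 = 12.
No cover costs less than 12.

12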